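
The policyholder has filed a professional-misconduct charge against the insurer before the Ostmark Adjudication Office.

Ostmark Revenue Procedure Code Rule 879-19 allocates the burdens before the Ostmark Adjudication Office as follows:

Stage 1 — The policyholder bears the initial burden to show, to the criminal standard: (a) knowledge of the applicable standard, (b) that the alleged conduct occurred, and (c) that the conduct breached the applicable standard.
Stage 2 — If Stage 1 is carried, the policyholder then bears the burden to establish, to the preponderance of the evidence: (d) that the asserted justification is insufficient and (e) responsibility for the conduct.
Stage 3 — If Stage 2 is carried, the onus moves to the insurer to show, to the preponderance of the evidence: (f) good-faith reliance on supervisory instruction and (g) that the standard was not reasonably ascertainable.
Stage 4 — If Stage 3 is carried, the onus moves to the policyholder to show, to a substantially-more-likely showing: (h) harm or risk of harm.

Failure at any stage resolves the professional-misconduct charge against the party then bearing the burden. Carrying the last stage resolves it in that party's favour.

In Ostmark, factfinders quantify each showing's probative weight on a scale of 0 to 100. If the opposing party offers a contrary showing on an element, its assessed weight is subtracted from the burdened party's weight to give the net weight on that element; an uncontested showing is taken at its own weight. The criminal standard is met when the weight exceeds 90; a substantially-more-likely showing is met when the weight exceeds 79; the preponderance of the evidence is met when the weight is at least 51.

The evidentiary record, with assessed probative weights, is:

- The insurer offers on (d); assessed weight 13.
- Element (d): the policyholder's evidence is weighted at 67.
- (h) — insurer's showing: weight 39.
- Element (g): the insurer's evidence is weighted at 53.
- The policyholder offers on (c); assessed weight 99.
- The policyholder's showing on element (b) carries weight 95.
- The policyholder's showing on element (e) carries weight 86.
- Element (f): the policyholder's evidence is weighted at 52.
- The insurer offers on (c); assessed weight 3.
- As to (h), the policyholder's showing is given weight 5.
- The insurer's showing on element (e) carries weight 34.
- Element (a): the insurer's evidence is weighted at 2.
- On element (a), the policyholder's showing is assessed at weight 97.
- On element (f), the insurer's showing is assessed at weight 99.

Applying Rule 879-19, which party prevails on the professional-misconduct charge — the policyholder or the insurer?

Stage 1 (policyholder, the criminal standard, weight exceeds 90): (a) net 97−2=95 > 90 — meets; (b) 95 > 90 — meets; (c) net 99−3=96 > 90 — meets.
  Stage 1 carried; the burden remains with the policyholder.
Stage 2 (policyholder, the preponderance of the evidence, weight is at least 51): (d) net 67−13=54 ≥ 51 — meets; (e) net 86−34=52 ≥ 51 — meets.
  Stage 2 is satisfied; the onus moves to the insurer.
Stage 3 (insurer, the preponderance of the evidence, weight is at least 51): (f) net 99−52=47 < 51 — fails; (g) 53 ≥ 51 — meets.
  Stage 3 not carried; the insurer fails its burden.
The analysis ends at Stage 3; the policyholder prevails.

policyholder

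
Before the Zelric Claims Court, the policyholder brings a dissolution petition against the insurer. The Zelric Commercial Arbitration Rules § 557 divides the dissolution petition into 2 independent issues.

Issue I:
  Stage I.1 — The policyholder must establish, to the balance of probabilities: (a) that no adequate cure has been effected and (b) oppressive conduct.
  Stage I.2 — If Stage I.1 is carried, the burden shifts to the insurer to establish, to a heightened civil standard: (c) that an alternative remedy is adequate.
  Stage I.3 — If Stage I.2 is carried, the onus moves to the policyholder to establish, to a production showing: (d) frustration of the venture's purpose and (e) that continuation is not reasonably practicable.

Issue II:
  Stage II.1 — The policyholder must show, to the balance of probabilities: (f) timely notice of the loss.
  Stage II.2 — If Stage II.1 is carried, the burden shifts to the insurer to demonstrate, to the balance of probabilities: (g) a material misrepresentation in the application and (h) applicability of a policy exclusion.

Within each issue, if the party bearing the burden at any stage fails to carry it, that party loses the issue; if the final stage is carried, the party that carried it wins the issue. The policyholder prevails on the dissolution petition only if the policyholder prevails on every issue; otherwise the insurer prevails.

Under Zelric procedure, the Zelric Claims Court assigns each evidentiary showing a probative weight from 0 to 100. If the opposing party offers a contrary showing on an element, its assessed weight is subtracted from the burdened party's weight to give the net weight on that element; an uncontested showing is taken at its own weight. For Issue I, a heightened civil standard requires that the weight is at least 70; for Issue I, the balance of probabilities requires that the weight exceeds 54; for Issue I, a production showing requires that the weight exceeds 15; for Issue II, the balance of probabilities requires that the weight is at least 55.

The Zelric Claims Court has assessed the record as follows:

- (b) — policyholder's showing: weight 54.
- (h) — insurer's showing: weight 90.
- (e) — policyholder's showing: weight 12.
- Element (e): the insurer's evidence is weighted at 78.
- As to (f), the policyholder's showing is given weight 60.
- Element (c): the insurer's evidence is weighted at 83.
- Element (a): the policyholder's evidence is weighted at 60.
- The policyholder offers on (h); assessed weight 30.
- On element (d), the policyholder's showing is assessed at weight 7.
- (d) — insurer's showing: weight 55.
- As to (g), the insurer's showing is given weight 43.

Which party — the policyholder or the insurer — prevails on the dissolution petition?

insurer

— Issue I —
Stage I.1 — burden on policyholder; standard: the balance of probabilities (weight exceeds 54).
    (a): 60 > 54 [met]
    (b): 54 ≤ 54 [not met]
  Stage I.1 not carried; the policyholder fails its burden.
The analysis ends at Stage I.1; the insurer prevails on this issue.
— Issue II —
Stage II.1 — burden on policyholder; standard: the balance of probabilities (weight is at least 55).
    (f): 60 ≥ 55 [met]
  All elements met. The burden passes to the insurer.
Stage II.2 — burden on insurer; standard: the balance of probabilities (weight is at least 55).
    (g): 43 < 55 [not met]
    (h): 90 − 30 = 60 ≥ 55 [met]
  The insurer does not carry Stage II.2.
The policyholder prevails on this issue.
Per-issue: Issue I → insurer; Issue II → policyholder. The policyholder must prevail on every issue; overall, the insurer prevails.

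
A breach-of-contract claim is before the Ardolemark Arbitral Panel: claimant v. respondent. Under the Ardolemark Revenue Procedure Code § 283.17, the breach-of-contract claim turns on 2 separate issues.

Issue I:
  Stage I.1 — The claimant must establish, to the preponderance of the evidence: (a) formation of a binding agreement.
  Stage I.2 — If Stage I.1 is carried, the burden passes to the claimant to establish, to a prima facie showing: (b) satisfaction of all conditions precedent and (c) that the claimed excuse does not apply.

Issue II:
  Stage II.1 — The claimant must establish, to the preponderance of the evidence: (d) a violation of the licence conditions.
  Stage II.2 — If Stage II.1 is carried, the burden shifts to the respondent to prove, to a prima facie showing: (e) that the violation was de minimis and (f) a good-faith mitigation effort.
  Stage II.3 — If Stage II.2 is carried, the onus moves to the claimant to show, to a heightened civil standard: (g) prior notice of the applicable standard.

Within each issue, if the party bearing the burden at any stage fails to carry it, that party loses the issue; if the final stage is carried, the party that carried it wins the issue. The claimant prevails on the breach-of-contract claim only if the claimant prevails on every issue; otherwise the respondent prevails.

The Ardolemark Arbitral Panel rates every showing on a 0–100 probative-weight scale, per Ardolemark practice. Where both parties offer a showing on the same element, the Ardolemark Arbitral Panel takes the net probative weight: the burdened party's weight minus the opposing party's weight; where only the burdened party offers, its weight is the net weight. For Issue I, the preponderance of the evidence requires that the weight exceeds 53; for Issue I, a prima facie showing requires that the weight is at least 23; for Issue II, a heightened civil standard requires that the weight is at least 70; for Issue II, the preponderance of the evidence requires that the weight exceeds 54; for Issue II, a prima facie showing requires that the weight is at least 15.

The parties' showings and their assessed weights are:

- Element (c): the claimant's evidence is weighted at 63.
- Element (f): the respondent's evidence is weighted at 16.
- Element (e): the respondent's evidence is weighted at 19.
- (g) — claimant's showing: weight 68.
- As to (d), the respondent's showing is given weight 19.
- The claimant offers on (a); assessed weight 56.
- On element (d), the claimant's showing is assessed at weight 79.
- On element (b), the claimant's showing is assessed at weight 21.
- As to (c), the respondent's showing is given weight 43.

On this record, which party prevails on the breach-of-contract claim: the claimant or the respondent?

respondent

— Issue I —
Stage I.1 (claimant, the preponderance of the evidence, weight exceeds 53): (a) 56 > 53 — meets.
  Stage I.1 carried; the burden remains with the claimant.
Stage I.2 (claimant, a prima facie showing, weight is at least 23): (b) 21 < 23 — fails; (c) net 63−43=20 < 23 — fails.
  Stage I.2 not carried; the claimant fails its burden.
The analysis ends at Stage I.2; the respondent prevails on this issue.
— Issue II —
At Stage II.1 the claimant must meet the preponderance of the evidence (weight exceeds 54): on (d) the weight is 79 less the opposing 19 gives net 60, which does exceed 54, so (d) meets the standard.
  Stage II.1 is satisfied; the onus moves to the respondent.
At Stage II.2 the respondent must meet a prima facie showing (weight is at least 15): on (e) the weight is 19, ≥ 15, so (e) meets the standard; on (f) the weight is 16, ≥ 15, so (f) meets the standard.
  All elements met. The burden passes to the claimant.
At Stage II.3 the claimant must meet a heightened civil standard (weight is at least 70): on (g) the weight is 68, < 70, so (g) does not meet the standard.
  The claimant does not carry Stage II.3.
So the respondent prevails on this issue.
Per-issue: Issue I → respondent; Issue II → respondent. The claimant must prevail on every issue; overall, the respondent prevails.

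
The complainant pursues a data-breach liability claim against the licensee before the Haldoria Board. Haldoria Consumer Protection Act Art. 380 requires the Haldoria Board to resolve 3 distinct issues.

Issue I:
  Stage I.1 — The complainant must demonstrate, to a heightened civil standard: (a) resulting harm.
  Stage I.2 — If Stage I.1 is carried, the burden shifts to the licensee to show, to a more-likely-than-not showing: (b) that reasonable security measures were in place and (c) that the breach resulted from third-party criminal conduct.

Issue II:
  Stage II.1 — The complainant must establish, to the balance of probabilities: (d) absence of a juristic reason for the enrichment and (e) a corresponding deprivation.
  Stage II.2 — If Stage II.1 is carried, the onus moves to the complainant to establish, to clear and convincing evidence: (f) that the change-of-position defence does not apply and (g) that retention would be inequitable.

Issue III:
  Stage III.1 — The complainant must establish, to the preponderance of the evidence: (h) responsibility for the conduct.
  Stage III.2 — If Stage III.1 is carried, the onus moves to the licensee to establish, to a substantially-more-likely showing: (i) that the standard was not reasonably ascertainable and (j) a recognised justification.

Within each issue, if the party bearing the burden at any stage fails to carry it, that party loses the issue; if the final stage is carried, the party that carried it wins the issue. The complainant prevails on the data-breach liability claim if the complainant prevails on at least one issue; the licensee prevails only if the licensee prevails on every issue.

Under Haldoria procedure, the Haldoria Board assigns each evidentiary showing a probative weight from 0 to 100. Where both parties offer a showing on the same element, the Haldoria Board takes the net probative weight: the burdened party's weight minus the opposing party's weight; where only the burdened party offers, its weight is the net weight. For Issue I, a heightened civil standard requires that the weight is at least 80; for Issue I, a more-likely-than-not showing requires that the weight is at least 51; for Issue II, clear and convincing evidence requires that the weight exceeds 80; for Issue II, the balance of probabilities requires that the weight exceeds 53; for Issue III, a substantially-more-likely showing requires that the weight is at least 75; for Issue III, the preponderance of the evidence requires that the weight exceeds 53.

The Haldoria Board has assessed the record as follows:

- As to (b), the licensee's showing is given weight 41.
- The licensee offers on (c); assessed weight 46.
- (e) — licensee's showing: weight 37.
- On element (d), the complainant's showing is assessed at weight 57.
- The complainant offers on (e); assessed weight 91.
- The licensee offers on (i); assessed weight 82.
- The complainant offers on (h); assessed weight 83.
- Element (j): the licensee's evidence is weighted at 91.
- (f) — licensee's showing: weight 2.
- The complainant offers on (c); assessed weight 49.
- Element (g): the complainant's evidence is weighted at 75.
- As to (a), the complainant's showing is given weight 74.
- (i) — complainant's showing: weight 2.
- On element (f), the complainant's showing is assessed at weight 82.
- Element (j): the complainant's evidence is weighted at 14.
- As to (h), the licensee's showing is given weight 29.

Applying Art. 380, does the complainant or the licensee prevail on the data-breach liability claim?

licensee

— Issue I —
Stage I.1 (complainant, a heightened civil standard, weight is at least 80): (a) 74 < 80 — fails.
  Stage I.1 not carried; the complainant fails its burden.
The licensee prevails on this issue.
— Issue II —
Stage II.1 (complainant, the balance of probabilities, weight exceeds 53): (d) 57 > 53 — meets; (e) net 91−37=54 > 53 — meets.
  Stage II.1 is satisfied; the complainant continues to bear the burden.
Stage II.2 (complainant, clear and convincing evidence, weight exceeds 80): (f) net 82−2=80 ≤ 80 — fails; (g) 75 ≤ 80 — fails.
  The complainant does not carry Stage II.2.
So the licensee prevails on this issue.
— Issue III —
At Stage III.1 the complainant must meet the preponderance of the evidence (weight exceeds 53): on (h) the weight is 83 less the opposing 29 gives net 54, > 53, so (h) meets the standard.
  All elements met. The burden passes to the licensee.
At Stage III.2 the licensee must meet a substantially-more-likely showing (weight is at least 75): on (i) the weight is 82 less the opposing 2 gives net 80, which does reach 75, so (i) meets the standard; on (j) the weight is 91 less the opposing 14 gives net 77, ≥ 75, so (j) meets the standard.
  Stage III.2 carried; the final stage is satisfied.
Every stage carried; the licensee prevails on this issue.
Per-issue: Issue I → licensee; Issue II → licensee; Issue III → licensee. The complainant must prevail on at least one issue; overall, the licensee prevails.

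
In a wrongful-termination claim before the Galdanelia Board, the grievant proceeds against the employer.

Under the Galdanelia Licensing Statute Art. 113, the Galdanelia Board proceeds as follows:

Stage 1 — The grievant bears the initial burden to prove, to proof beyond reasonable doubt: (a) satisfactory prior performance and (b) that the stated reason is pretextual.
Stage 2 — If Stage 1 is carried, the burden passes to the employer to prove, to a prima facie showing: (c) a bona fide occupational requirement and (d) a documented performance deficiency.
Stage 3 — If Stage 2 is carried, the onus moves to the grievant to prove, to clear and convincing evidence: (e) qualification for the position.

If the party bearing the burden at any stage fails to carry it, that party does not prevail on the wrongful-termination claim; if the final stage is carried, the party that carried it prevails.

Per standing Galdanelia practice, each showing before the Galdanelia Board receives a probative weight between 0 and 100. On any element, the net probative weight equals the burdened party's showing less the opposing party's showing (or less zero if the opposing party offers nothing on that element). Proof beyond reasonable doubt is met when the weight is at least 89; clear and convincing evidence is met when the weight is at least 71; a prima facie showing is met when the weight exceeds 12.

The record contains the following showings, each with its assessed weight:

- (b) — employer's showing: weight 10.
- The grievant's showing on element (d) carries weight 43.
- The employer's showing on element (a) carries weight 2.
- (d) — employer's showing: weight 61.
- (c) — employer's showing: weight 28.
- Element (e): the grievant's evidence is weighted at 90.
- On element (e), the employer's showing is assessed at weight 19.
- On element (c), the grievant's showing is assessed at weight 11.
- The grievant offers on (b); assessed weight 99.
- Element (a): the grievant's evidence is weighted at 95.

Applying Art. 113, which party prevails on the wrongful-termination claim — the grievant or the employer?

grievant

Stage 1 (grievant, proof beyond reasonable doubt, weight is at least 89): (a) net 95−2=93 ≥ 89 — meets; (b) net 99−10=89 ≥ 89 — meets.
  Stage 1 carried; the burden shifts to the employer.
Stage 2 (employer, a prima facie showing, weight exceeds 12): (c) net 28−11=17 > 12 — meets; (d) net 61−43=18 > 12 — meets.
  Stage 2 carried; the burden shifts to the grievant.
Stage 3 (grievant, clear and convincing evidence, weight is at least 71): (e) net 90−19=71 ≥ 71 — meets.
  The grievant carries the last stage.
Every stage carried; the grievant prevails.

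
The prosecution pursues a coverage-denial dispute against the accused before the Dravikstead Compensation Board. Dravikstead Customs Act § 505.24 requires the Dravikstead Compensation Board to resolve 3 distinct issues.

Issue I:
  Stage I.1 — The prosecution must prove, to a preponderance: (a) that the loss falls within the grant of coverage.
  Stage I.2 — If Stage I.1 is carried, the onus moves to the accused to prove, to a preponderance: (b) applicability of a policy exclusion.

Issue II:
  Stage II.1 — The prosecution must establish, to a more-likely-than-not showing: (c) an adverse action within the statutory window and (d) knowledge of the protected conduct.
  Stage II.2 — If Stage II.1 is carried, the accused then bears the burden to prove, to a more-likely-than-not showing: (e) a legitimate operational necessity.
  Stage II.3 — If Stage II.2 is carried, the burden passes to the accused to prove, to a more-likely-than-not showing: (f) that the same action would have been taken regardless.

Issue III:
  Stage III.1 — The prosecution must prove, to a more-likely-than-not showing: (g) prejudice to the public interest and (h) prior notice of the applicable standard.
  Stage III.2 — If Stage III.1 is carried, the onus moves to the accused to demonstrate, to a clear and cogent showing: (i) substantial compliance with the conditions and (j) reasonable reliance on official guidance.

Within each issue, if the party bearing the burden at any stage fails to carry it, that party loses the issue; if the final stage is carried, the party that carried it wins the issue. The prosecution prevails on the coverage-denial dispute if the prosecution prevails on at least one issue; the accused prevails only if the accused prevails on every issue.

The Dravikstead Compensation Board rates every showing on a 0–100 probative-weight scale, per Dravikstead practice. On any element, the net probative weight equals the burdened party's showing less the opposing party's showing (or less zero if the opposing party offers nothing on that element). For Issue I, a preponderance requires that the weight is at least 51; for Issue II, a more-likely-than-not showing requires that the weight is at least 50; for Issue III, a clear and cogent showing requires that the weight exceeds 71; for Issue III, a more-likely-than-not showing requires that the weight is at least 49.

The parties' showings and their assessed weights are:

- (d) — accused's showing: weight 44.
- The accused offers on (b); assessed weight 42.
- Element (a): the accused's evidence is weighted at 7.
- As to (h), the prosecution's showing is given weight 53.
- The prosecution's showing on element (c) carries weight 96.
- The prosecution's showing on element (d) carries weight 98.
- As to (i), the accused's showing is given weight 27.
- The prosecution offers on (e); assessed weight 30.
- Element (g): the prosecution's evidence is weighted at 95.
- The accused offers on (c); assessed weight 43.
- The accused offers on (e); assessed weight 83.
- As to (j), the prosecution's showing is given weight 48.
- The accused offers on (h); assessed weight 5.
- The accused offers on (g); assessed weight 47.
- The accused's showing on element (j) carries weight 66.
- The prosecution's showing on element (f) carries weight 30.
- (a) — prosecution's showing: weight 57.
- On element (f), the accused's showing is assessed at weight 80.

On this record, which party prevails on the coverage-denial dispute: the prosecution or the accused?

— Issue I —
Stage I.1 (prosecution, a preponderance, weight is at least 51): (a) net 57−7=50 < 51 — fails.
  Stage I.1 not carried; the prosecution fails its burden.
So the accused prevails on this issue.
— Issue II —
Stage II.1 — burden on prosecution; standard: a more-likely-than-not showing (weight is at least 50).
    (c): 96 − 43 = 53 ≥ 50 [met]
    (d): 98 − 44 = 54 ≥ 50 [met]
  The prosecution carries Stage II.1; the accused now bears the burden.
Stage II.2 — burden on accused; standard: a more-likely-than-not showing (weight is at least 50).
    (e): 83 − 30 = 53 ≥ 50 [met]
  Stage II.2 carried; the burden remains with the accused.
Stage II.3 — burden on accused; standard: a more-likely-than-not showing (weight is at least 50).
    (f): 80 − 30 = 50 ≥ 50 [met]
  The accused carries the last stage.
Every stage carried; the accused prevails on this issue.
— Issue III —
Stage III.1 (prosecution, a more-likely-than-not showing, weight is at least 49): (g) net 95−47=48 < 49 — fails; (h) net 53−5=48 < 49 — fails.
  The prosecution does not carry Stage III.1.
The accused prevails on this issue.
Per-issue: Issue I → accused; Issue II → accused; Issue III → accused. The prosecution must prevail on at least one issue; overall, the accused prevails.

accused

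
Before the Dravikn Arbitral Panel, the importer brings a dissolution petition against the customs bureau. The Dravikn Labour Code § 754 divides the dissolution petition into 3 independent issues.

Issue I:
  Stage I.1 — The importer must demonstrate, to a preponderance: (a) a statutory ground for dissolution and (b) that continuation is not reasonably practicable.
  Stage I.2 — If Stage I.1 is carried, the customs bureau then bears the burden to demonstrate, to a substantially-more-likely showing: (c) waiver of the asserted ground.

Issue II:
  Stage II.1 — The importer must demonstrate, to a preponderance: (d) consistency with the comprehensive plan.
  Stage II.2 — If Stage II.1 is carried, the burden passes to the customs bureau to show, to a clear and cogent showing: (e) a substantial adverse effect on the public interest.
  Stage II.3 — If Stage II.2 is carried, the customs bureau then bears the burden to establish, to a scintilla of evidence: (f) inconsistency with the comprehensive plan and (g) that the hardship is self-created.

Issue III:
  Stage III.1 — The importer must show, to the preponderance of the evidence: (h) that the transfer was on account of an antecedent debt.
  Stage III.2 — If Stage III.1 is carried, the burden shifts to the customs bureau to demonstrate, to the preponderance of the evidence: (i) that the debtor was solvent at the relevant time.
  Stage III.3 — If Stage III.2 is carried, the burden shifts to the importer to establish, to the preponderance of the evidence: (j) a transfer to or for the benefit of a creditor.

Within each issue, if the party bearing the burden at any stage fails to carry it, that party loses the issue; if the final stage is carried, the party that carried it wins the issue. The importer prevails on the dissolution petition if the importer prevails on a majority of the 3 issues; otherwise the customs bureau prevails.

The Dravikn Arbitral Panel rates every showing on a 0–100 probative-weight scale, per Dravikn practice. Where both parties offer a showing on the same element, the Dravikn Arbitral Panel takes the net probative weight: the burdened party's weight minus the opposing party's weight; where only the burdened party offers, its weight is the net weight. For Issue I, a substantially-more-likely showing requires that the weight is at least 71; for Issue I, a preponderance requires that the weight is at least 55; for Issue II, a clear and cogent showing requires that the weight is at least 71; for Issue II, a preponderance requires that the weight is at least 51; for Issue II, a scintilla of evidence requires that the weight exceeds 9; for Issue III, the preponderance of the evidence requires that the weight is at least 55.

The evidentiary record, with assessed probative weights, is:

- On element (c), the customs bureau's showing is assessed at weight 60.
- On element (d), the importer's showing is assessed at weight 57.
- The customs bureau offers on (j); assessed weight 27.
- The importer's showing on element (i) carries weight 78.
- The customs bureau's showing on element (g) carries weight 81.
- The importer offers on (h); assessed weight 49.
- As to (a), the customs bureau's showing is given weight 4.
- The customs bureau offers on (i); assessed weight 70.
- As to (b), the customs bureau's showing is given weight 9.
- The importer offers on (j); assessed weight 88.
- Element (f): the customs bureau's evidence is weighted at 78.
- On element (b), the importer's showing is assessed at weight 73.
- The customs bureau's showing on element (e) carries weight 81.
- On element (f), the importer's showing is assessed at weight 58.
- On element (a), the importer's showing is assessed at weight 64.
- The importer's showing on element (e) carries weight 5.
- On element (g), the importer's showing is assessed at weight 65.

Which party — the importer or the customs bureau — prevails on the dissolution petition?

— Issue I —
At Stage I.1 the importer must meet a preponderance (weight is at least 55): on (a) the weight is 64 less the opposing 4 gives net 60, which does reach 55, so (a) meets the standard; on (b) the weight is 73 less the opposing 9 gives net 64, ≥ 55, so (b) meets the standard.
  All elements met. The burden passes to the customs bureau.
At Stage I.2 the customs bureau must meet a substantially-more-likely showing (weight is at least 71): on (c) the weight is 60, which does not reach 71, so (c) does not meet the standard.
  Stage I.2 not carried; the customs bureau fails its burden.
So the importer prevails on this issue.
— Issue II —
Stage II.1 — burden on importer; standard: a preponderance (weight is at least 51).
    (d): 57 ≥ 51 [met]
  Stage II.1 is satisfied; the onus moves to the customs bureau.
Stage II.2 — burden on customs bureau; standard: a clear and cogent showing (weight is at least 71).
    (e): 81 − 5 = 76 ≥ 71 [met]
  Stage II.2 is satisfied; the customs bureau continues to bear the burden.
Stage II.3 — burden on customs bureau; standard: a scintilla of evidence (weight exceeds 9).
    (f): 78 − 58 = 20 > 9 [met]
    (g): 81 − 65 = 16 > 9 [met]
  All elements met at the final stage.
Every stage carried; the customs bureau prevails on this issue.
— Issue III —
Stage III.1 — burden on importer; standard: the preponderance of the evidence (weight is at least 55).
    (h): 49 < 55 [not met]
  Not every element is met, so the importer fails to carry Stage III.1.
So the customs bureau prevails on this issue.
Per-issue: Issue I → importer; Issue II → customs bureau; Issue III → customs bureau. The importer must prevail on a majority of issues; overall, the customs bureau prevails.

customs bureau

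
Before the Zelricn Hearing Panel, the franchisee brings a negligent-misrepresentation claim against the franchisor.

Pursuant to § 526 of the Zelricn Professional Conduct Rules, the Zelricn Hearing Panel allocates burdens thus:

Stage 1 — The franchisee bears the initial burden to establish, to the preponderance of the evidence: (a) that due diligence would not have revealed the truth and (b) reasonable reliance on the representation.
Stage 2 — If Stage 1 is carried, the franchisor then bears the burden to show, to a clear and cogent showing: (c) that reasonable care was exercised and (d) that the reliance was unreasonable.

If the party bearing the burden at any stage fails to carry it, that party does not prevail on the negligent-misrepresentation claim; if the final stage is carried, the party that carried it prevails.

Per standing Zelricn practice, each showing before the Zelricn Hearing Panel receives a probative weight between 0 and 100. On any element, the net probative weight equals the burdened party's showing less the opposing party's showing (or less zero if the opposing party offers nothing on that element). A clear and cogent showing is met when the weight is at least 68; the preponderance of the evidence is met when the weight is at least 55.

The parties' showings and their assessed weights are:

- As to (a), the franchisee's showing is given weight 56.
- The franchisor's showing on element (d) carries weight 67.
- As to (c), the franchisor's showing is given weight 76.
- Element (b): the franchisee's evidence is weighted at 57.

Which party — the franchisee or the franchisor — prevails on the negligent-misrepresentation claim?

At Stage 1 the franchisee must meet the preponderance of the evidence (weight is at least 55): on (a) the weight is 56, which does reach 55, so (a) meets the standard; on (b) the weight is 57, which does reach 55, so (b) meets the standard.
  All elements met. The burden passes to the franchisor.
At Stage 2 the franchisor must meet a clear and cogent showing (weight is at least 68): on (c) the weight is 76, which does reach 68, so (c) meets the standard; on (d) the weight is 67, which does not reach 68, so (d) does not meet the standard.
  Not every element is met, so the franchisor fails to carry Stage 2.
So the franchisee prevails.

franchisee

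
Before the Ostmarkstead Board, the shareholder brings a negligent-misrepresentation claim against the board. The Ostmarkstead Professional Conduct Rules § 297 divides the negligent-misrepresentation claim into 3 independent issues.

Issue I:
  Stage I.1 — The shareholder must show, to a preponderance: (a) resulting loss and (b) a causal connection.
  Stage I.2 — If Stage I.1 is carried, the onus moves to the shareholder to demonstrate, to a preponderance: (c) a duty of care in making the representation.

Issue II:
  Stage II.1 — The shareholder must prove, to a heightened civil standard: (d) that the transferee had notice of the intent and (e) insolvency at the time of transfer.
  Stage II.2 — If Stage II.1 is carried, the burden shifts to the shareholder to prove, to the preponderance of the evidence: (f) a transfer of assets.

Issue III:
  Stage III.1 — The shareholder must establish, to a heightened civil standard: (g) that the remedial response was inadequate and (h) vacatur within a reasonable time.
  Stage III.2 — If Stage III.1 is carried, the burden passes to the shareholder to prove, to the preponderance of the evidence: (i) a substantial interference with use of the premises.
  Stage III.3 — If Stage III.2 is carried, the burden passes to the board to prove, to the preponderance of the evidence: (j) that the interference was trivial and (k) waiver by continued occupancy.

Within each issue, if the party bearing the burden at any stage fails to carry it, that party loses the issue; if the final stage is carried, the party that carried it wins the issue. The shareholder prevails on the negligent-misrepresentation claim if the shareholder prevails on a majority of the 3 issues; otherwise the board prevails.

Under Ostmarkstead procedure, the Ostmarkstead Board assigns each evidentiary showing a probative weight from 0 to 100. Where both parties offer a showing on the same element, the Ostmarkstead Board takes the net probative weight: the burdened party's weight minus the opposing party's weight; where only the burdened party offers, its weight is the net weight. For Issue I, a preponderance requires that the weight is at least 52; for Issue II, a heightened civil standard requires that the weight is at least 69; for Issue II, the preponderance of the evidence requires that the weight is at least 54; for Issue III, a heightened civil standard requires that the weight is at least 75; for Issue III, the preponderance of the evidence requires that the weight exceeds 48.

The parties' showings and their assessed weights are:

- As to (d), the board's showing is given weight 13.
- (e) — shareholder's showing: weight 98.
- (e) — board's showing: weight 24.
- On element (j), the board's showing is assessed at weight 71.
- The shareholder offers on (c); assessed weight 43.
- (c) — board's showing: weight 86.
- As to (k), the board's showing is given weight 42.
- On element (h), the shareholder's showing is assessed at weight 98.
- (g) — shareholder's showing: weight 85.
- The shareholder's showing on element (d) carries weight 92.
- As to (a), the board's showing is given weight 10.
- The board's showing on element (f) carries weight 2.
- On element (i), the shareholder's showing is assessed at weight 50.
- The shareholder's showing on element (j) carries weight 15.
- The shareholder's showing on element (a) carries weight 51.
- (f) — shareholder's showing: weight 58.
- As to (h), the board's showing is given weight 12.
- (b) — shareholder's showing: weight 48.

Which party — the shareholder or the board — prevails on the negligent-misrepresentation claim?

— Issue I —
Stage I.1 — burden on shareholder; standard: a preponderance (weight is at least 52).
    (a): 51 − 10 = 41 < 52 [not met]
    (b): 48 < 52 [not met]
  Not every element is met, so the shareholder fails to carry Stage I.1.
The analysis ends at Stage I.1; the board prevails on this issue.
— Issue II —
Stage II.1 — burden on shareholder; standard: a heightened civil standard (weight is at least 69).
    (d): 92 − 13 = 79 ≥ 69 [met]
    (e): 98 − 24 = 74 ≥ 69 [met]
  Stage II.1 is satisfied; the shareholder continues to bear the burden.
Stage II.2 — burden on shareholder; standard: the preponderance of the evidence (weight is at least 54).
    (f): 58 − 2 = 56 ≥ 54 [met]
  Stage II.2 carried; the final stage is satisfied.
With every stage satisfied, the shareholder prevails on this issue.
— Issue III —
Stage III.1 — burden on shareholder; standard: a heightened civil standard (weight is at least 75).
    (g): 85 ≥ 75 [met]
    (h): 98 − 12 = 86 ≥ 75 [met]
  All elements met. The shareholder retains the burden for Stage III.2.
Stage III.2 — burden on shareholder; standard: the preponderance of the evidence (weight exceeds 48).
    (i): 50 > 48 [met]
  Stage III.2 is satisfied; the onus moves to the board.
Stage III.3 — burden on board; standard: the preponderance of the evidence (weight exceeds 48).
    (j): 71 − 15 = 56 > 48 [met]
    (k): 42 ≤ 48 [not met]
  The board does not carry Stage III.3.
The analysis ends at Stage III.3; the shareholder prevails on this issue.
Per-issue: Issue I → board; Issue II → shareholder; Issue III → shareholder. The shareholder must prevail on a majority of issues; overall, the shareholder prevails.

shareholder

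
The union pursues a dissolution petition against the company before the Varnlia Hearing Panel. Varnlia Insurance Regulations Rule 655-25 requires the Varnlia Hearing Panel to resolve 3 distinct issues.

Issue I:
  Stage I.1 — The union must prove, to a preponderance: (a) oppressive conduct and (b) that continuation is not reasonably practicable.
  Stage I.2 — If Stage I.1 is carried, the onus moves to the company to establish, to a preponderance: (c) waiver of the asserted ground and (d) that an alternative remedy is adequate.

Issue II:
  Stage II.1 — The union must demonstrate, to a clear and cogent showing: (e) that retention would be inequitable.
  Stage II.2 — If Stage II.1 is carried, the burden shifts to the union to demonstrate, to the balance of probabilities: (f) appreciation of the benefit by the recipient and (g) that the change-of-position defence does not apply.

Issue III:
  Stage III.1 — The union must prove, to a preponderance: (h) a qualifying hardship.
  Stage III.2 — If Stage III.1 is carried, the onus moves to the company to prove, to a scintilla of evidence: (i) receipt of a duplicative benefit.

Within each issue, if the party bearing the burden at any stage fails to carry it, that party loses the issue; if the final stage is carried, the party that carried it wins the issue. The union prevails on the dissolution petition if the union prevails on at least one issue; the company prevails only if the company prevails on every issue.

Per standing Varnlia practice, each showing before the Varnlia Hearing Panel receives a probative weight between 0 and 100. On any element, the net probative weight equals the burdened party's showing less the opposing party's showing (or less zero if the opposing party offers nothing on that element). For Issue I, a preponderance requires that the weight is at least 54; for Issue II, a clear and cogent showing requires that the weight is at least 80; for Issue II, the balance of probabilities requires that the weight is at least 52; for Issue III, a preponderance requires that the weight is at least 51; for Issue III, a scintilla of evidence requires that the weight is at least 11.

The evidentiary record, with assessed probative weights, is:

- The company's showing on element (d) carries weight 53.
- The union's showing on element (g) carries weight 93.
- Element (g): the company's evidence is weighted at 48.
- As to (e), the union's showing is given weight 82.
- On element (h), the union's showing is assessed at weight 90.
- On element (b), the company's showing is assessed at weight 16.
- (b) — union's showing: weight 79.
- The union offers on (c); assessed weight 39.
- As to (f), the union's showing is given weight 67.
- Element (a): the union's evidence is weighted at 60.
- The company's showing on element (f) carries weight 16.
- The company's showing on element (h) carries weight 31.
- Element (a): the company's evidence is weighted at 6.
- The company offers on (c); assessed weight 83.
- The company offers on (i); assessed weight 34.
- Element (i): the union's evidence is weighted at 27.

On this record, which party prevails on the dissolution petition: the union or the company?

union

— Issue I —
Stage I.1 — burden on union; standard: a preponderance (weight is at least 54).
    (a): 60 − 6 = 54 ≥ 54 [met]
    (b): 79 − 16 = 63 ≥ 54 [met]
  The union carries Stage I.1; the company now bears the burden.
Stage I.2 — burden on company; standard: a preponderance (weight is at least 54).
    (c): 83 − 39 = 44 < 54 [not met]
    (d): 53 < 54 [not met]
  The company does not carry Stage I.2.
The analysis ends at Stage I.2; the union prevails on this issue.
— Issue II —
At Stage II.1 the union must meet a clear and cogent showing (weight is at least 80): on (e) the weight is 82, which does reach 80, so (e) meets the standard.
  Stage II.1 is satisfied; the union continues to bear the burden.
At Stage II.2 the union must meet the balance of probabilities (weight is at least 52): on (f) the weight is 67 less the opposing 16 gives net 51, < 52, so (f) does not meet the standard; on (g) the weight is 93 less the opposing 48 gives net 45, < 52, so (g) does not meet the standard.
  Stage II.2 not carried; the union fails its burden.
The analysis ends at Stage II.2; the company prevails on this issue.
— Issue III —
Stage III.1 — burden on union; standard: a preponderance (weight is at least 51).
    (h): 90 − 31 = 59 ≥ 51 [met]
  All elements met. The burden passes to the company.
Stage III.2 — burden on company; standard: a scintilla of evidence (weight is at least 11).
    (i): 34 − 27 = 7 < 11 [not met]
  The company does not carry Stage III.2.
So the union prevails on this issue.
Per-issue: Issue I → union; Issue II → company; Issue III → union. The union must prevail on at least one issue; overall, the union prevails.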